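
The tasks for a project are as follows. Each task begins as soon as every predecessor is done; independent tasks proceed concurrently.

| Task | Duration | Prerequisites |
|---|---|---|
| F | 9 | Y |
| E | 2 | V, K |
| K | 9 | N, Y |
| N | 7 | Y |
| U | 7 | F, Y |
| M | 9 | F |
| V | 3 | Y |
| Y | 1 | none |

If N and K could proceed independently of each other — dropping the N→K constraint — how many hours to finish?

With the dependency in place, Y→N→K→E = 1+7+9+2 = 19 sets the finish at 19 hours.
Without N→K, K's earliest start moves from 8 to 1.
After: Y→F→M = 1+9+9 = 19 → 19 hours.

19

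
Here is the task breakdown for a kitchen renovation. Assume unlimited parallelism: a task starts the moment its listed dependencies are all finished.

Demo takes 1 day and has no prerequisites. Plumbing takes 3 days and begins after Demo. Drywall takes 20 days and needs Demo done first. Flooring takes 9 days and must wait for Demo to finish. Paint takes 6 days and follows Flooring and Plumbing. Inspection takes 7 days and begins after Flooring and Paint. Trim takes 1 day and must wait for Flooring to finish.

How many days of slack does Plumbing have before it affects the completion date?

6

Demo→Flooring→Paint→Inspection = 1+9+6+7 = 23 sets the makespan at 23 days.
Longest path through Plumbing: 17 days (earliest finish 4, latest finish 10).
Slack of Plumbing = 7 − 1 = 6 days.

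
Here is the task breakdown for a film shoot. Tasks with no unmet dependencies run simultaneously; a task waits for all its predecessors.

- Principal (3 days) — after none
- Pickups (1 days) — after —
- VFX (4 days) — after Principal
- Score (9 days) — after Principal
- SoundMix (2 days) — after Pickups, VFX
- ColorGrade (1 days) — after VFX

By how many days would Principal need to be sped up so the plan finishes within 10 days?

2

Current finish: 12 days; target: 10.
Principal is on every critical path, so each day cut from Principal cuts the finish by one (this holds down to a finish of 10).
Need 12 − 10 = 2 days off Principal → Principal becomes 1 day, finish becomes 10.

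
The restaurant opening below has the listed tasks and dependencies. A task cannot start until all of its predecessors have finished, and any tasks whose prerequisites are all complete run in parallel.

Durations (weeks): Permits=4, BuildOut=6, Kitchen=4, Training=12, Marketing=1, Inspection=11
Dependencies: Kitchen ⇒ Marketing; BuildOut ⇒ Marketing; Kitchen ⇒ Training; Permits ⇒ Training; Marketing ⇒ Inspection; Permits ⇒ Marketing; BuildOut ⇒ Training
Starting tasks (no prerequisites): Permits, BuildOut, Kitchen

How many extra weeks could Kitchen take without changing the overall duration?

Critical path: BuildOut→Training = 6+12 = 18, so the finish is 18 weeks.
Longest path through Kitchen: 16 weeks (earliest finish 4, latest finish 6).
So Kitchen can slip 6 − 4 = 2 weeks.

2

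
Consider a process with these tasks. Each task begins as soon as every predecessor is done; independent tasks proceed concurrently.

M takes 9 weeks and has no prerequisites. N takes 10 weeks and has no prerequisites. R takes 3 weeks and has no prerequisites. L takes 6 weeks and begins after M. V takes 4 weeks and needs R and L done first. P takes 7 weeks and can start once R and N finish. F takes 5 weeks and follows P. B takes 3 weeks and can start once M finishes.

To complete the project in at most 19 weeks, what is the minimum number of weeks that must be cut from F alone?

Current finish: 22 weeks; target: 19.
F is on every critical path, so each week cut from F cuts the finish by one (this holds down to a finish of 19).
Need 22 − 19 = 3 weeks off F → F becomes 2 weeks, finish becomes 19.

3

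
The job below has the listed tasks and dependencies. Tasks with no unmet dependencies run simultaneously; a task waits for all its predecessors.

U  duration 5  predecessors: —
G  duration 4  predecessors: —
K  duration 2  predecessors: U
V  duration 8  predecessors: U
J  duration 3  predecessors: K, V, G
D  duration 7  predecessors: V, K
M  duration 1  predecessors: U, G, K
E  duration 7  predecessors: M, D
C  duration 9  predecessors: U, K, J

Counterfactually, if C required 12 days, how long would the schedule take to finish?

Critical path before the change: U→V→D→E = 5+8+7+7 = 27 giving 27 days.
The longest path through C is only 25 days, so C has float 2.
New critical path: U→V→J→C = 5+8+3+12 = 28 ⇒ 28 days.

28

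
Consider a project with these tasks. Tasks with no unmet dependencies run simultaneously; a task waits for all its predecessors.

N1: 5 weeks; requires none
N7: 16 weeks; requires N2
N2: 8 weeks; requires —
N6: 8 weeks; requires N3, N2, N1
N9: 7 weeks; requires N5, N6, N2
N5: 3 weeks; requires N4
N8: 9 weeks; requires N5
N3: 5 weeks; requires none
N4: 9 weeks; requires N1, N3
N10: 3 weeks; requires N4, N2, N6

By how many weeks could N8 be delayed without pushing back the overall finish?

0

Critical path: N1→N4→N5→N8 = 5+9+3+9 = 26, so the finish is 26 weeks.
The longest chain containing N8 totals 26 weeks.
So N8 can slip 26 − 26 = 0 weeks.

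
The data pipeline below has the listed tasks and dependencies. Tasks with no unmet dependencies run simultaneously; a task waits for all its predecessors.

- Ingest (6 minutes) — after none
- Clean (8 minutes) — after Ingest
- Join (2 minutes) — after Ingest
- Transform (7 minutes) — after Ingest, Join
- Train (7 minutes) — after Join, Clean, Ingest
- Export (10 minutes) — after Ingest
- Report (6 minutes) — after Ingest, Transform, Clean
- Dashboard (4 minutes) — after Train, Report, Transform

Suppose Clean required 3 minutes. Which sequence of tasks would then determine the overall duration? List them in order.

Actual critical path: Ingest→Clean→Train→Dashboard = 6+8+7+4 = 25 ⇒ 25 minutes.
Clean is on the critical path; changing it to 3 makes that path 20 minutes.
Now Ingest→Join→Transform→Report→Dashboard = 6+2+7+6+4 = 25 is longest, so the finish becomes 25 minutes.

Ingest, Join, Transform, Report, Dashboard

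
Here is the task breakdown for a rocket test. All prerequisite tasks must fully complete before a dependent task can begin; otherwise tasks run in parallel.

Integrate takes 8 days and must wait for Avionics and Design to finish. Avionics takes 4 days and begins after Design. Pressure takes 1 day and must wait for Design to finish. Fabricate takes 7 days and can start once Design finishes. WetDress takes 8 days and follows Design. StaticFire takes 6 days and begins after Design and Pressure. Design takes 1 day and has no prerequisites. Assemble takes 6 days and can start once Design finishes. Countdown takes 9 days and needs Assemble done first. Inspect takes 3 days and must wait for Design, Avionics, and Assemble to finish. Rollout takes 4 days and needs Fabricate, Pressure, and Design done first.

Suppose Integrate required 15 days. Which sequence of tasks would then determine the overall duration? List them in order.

Critical path before the change: Design→Assemble→Countdown = 1+6+9 = 16 giving 16 days.
Integrate is off the critical path — its longest chain is 13 days, giving 3 of slack.
The binding chain switches to Design→Avionics→Integrate = 1+4+15 = 20; finish 20 days.

Design, Avionics, Integrate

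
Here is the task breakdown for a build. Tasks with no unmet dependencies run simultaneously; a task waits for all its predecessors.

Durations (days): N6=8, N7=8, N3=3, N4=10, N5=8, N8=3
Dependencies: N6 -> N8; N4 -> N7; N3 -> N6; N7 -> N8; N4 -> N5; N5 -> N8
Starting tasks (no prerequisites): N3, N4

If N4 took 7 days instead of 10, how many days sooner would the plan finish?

The binding path is N4→N5→N8 = 10+8+3 = 21; finish at 21 days.
N4 is on the critical path; changing it to 7 makes that path 18 days.
That remains the longest chain; total 18 days.
Change in finish: 18 − 21 = -3 days.

3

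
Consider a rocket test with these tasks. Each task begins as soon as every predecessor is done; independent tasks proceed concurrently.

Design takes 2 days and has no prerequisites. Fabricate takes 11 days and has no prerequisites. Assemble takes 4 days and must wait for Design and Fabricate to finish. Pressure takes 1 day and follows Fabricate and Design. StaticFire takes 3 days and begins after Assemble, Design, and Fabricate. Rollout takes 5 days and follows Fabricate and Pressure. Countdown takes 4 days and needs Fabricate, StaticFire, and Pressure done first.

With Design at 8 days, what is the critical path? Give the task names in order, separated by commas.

Fabricate, Assemble, StaticFire, Countdown

Critical path before the change: Fabricate→Assemble→StaticFire→Countdown = 11+4+3+4 = 22 giving 22 days.
Design has 9 days of float (longest path through it is 13).
The critical path is still Fabricate→Assemble→StaticFire→Countdown; finish is now 22 days.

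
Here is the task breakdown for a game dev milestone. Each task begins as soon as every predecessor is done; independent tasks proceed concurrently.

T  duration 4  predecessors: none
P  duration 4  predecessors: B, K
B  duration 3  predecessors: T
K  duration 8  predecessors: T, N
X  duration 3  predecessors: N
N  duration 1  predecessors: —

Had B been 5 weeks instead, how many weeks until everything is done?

16

The binding path is T→K→P = 4+8+4 = 16; finish at 16 weeks.
B has 5 weeks of float (longest path through it is 11).
That remains the longest chain; total 16 weeks.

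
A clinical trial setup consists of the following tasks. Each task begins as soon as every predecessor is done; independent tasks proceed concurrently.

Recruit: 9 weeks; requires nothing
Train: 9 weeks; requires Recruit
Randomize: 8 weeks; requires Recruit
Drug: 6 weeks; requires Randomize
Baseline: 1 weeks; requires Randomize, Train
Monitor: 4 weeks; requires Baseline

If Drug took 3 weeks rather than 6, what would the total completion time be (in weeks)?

23

Critical path before the change: Recruit→Randomize→Drug = 9+8+6 = 23 giving 23 weeks.
Since Drug is critical, the -3 change carries straight to that chain (now 20 weeks).
Now Recruit→Train→Baseline→Monitor = 9+9+1+4 = 23 is longest, so the finish becomes 23 weeks.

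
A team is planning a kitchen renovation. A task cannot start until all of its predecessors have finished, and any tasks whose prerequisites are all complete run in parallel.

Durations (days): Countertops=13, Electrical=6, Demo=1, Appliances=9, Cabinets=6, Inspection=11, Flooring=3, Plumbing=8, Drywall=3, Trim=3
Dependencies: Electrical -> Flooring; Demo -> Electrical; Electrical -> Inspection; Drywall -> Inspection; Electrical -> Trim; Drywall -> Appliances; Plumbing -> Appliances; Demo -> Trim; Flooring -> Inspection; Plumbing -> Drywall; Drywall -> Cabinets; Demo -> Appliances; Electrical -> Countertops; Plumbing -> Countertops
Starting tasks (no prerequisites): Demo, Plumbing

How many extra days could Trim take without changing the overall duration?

The longest chain is Plumbing→Drywall→Inspection = 8+3+11 = 22; overall finish 22 days.
Trim finishes as early as 10 and must finish by 22.
Float = 22 − 10 = 12.

12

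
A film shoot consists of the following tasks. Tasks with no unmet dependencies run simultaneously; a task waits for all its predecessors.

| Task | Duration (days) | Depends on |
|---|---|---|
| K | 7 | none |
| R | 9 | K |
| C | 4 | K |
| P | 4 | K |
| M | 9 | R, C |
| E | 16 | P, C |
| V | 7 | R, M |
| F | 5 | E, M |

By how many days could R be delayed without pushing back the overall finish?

0

The longest chain is K→R→M→V = 7+9+9+7 = 32; overall finish 32 days.
R finishes as early as 16 and must finish by 16.
Slack of R = 7 − 7 = 0 days.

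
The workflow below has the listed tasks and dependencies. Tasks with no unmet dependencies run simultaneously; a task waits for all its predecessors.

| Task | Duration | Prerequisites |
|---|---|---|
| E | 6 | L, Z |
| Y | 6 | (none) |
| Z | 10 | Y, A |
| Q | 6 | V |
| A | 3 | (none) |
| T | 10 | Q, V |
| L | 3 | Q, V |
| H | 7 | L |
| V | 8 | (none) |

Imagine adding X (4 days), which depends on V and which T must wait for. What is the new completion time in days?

24

Originally the plan takes 24 days.
With X inserted, T now waits for max(Q, V, X).
New critical path: V→Q→L→H = 8+6+3+7 = 24 ⇒ 24 days.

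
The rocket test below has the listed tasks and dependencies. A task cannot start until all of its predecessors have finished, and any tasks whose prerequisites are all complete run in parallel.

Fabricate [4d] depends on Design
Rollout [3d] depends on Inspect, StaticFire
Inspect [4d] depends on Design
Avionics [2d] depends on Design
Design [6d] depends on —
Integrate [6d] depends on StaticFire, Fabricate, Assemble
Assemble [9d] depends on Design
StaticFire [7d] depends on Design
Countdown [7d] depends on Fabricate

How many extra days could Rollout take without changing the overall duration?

5

Design→Assemble→Integrate = 6+9+6 = 21 sets the makespan at 21 days.
Rollout finishes as early as 16 and must finish by 21.
Float = 21 − 16 = 5.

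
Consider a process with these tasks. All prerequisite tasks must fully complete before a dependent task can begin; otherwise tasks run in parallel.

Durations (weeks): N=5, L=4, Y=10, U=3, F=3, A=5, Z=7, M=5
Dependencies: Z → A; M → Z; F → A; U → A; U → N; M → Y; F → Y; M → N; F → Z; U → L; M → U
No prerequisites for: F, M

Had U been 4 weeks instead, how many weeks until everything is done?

17

As given, the longest chain is M→Z→A = 5+7+5 = 17, so the finish is 17 weeks.
U has 4 weeks of float (longest path through it is 13).
No other chain overtakes it, so the finish is 17 weeks.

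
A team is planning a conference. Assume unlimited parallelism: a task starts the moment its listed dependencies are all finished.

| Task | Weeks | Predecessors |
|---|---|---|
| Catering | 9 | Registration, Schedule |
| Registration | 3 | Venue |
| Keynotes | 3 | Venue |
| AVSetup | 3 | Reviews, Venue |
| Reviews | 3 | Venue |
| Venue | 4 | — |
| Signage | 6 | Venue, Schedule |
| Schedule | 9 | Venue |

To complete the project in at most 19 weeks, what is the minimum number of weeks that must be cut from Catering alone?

Current finish: 22 weeks; target: 19.
Catering is on every critical path, so each week cut from Catering cuts the finish by one (this holds down to a finish of 19).
Need 22 − 19 = 3 weeks off Catering → Catering becomes 6 weeks, finish becomes 19.

3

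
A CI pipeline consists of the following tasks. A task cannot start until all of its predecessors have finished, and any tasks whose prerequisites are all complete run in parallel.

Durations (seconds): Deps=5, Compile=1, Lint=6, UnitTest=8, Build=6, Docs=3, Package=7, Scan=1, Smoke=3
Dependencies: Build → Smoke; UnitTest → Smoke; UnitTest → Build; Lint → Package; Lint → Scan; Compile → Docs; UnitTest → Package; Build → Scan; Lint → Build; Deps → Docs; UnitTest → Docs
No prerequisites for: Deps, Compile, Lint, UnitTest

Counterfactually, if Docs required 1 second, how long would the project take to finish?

17

As given, the longest chain is UnitTest→Build→Smoke = 8+6+3 = 17, so the finish is 17 seconds.
The longest path through Docs is only 11 seconds, so Docs has float 6.
The critical path is still UnitTest→Build→Smoke; finish is now 17 seconds.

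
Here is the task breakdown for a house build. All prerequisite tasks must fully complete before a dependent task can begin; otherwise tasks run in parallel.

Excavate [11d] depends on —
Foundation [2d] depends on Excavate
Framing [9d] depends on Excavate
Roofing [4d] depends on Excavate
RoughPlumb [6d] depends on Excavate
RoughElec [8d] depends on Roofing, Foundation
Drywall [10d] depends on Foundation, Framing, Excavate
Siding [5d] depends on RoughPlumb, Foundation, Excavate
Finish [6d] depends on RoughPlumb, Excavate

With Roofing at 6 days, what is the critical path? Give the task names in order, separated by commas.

The binding path is Excavate→Framing→Drywall = 11+9+10 = 30; finish at 30 days.
Roofing has 7 days of float (longest path through it is 23).
That remains the longest chain; total 30 days.

Excavate, Framing, Drywall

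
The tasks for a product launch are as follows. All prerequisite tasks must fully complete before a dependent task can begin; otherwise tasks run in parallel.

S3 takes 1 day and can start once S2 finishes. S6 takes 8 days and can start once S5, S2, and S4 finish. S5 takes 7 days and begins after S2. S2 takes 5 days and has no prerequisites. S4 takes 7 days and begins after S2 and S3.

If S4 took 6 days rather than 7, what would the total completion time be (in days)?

The binding path is S2→S3→S4→S6 = 5+1+7+8 = 21; finish at 21 days.
Since S4 is critical, the -1 change carries straight to that chain (now 20 days).
No other chain overtakes it, so the finish is 20 days.

20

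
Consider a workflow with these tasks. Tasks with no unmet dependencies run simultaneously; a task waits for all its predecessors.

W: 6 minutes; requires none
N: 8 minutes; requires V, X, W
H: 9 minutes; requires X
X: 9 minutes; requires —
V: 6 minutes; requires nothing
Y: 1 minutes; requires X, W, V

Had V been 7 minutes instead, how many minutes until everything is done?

18

Baseline: X→H = 9+9 = 18 → 18 minutes.
V is off the critical path — its longest chain is 14 minutes, giving 4 of slack.
That remains the longest chain; total 18 minutes.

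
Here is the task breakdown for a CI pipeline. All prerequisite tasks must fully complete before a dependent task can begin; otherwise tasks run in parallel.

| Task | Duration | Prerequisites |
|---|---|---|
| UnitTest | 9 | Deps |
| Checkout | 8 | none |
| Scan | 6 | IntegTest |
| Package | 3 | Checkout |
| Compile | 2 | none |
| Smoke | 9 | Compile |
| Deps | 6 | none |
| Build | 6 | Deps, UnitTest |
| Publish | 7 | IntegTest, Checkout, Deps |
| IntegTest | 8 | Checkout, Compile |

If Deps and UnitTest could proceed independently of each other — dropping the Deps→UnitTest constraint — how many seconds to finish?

23

With the dependency in place, Checkout→IntegTest→Publish = 8+8+7 = 23 sets the finish at 23 seconds.
Without Deps→UnitTest, UnitTest's earliest start moves from 6 to 0.
After: Checkout→IntegTest→Publish = 8+8+7 = 23 → 23 seconds.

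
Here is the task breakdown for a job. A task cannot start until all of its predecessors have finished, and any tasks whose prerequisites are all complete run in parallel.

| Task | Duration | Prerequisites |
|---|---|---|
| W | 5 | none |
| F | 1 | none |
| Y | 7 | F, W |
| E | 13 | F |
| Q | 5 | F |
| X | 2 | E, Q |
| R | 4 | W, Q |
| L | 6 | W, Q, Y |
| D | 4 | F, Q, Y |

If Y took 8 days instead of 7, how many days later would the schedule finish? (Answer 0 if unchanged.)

1

The binding path is W→Y→L = 5+7+6 = 18; finish at 18 days.
Y is on the critical path; changing it to 8 makes that path 19 days.
That remains the longest chain; total 19 days.
Change in finish: 19 − 18 = +1 days.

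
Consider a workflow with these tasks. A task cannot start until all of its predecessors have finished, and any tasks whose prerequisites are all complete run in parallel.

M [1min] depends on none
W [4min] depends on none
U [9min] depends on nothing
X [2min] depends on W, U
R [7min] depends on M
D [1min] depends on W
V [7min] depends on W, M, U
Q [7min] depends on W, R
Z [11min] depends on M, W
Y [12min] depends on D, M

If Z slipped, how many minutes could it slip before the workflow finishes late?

W→D→Y = 4+1+12 = 17 sets the makespan at 17 minutes.
Longest path through Z: 15 minutes (earliest finish 15, latest finish 17).
Slack of Z = 6 − 4 = 2 minutes.

2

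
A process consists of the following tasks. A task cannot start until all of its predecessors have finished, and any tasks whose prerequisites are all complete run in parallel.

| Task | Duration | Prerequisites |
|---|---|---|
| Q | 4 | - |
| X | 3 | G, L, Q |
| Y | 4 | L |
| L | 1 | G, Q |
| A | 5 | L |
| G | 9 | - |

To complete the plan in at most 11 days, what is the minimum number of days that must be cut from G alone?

Current finish: 15 days; target: 11.
G is on every critical path, so each day cut from G cuts the finish by one (this holds down to a finish of 10).
Need 15 − 11 = 4 days off G → G becomes 5 days, finish becomes 11.

4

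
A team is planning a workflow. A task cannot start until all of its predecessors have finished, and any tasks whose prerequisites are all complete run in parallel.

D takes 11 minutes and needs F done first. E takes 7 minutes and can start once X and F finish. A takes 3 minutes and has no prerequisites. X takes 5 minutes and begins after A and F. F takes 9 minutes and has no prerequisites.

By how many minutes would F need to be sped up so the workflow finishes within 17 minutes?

Current finish: 21 minutes; target: 17.
F is on every critical path, so each minute cut from F cuts the finish by one (this holds down to a finish of 15).
Need 21 − 17 = 4 minutes off F → F becomes 5 minutes, finish becomes 17.

4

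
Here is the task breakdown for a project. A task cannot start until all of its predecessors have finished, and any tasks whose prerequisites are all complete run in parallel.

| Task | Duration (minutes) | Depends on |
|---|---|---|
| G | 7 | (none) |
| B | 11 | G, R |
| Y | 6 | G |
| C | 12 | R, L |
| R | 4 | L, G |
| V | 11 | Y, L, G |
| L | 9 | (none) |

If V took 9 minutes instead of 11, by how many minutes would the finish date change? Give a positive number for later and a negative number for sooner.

The binding path is L→R→C = 9+4+12 = 25; finish at 25 minutes.
V is off the critical path — its longest chain is 24 minutes, giving 1 of slack.
The critical path is still L→R→C; finish is now 25 minutes.
Change in finish: 25 − 25 = +0 minutes.

0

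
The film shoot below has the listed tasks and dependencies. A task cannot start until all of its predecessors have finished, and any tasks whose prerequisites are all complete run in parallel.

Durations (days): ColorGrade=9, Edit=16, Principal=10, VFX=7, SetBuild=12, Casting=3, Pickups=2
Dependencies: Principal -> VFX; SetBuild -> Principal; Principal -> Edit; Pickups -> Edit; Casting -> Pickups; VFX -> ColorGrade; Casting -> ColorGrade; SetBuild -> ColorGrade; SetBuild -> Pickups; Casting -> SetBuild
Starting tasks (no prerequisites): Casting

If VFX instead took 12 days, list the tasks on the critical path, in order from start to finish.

Actual critical path: Casting→SetBuild→Principal→VFX→ColorGrade = 3+12+10+7+9 = 41 ⇒ 41 days.
VFX is on the critical path; changing it to 12 makes that path 46 days.
That remains the longest chain; total 46 days.

Casting, SetBuild, Principal, VFX, ColorGrade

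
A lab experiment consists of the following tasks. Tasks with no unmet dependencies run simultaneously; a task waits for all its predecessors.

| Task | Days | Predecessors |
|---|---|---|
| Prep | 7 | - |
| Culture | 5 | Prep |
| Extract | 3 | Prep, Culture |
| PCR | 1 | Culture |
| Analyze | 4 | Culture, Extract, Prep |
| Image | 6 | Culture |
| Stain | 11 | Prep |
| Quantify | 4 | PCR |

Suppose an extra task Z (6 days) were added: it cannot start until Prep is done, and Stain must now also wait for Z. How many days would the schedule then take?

24

Originally the schedule takes 19 days.
With Z inserted, Stain now waits for max(Prep, Z).
New critical path: Prep→Z→Stain = 7+6+11 = 24 ⇒ 24 days.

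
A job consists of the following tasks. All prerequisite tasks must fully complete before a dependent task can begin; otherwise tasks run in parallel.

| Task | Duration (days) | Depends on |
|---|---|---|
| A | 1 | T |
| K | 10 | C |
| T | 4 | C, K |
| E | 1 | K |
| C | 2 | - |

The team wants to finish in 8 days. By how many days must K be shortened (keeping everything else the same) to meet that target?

Current finish: 17 days; target: 8.
K is on every critical path, so each day cut from K cuts the finish by one (this holds down to a finish of 8).
Need 17 − 8 = 9 days off K → K becomes 1 day, finish becomes 8.

9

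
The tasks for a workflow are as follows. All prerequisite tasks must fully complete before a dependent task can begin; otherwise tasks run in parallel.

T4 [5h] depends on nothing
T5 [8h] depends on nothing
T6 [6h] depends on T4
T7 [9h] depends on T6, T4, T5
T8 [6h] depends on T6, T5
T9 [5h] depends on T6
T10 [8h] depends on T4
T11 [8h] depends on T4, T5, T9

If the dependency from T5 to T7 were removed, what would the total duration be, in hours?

24

Original critical path: T4→T6→T9→T11 = 5+6+5+8 = 24 ⇒ 24 hours.
Dropping T5→T7 doesn't change T7's earliest start (11); another predecessor still binds.
After: T4→T6→T9→T11 = 5+6+5+8 = 24 → 24 hours.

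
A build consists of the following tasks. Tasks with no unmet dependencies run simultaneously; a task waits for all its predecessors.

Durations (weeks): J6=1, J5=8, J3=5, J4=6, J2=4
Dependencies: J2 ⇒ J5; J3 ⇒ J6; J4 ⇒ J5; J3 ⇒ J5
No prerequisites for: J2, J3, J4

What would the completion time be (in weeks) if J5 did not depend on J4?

13

With the dependency in place, J4→J5 = 6+8 = 14 sets the finish at 14 weeks.
Without J4→J5, J5's earliest start moves from 6 to 5.
The longest chain is now J3→J5 = 5+8 = 13, so the job takes 13 weeks.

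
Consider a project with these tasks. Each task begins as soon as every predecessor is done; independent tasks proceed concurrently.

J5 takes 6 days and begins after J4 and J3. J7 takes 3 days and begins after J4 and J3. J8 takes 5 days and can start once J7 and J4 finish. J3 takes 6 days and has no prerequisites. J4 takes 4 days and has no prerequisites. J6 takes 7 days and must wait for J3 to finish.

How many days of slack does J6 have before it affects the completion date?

1

The longest chain is J3→J7→J8 = 6+3+5 = 14; overall finish 14 days.
Longest path through J6: 13 days (earliest finish 13, latest finish 14).
Float = 14 − 13 = 1.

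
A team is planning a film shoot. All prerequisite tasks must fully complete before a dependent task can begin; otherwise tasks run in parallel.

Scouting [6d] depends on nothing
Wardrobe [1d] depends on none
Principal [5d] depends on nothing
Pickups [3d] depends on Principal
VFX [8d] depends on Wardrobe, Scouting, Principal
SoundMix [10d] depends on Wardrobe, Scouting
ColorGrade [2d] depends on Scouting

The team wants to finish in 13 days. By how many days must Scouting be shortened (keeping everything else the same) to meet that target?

3

Current finish: 16 days; target: 13.
Scouting is on every critical path, so each day cut from Scouting cuts the finish by one (this holds down to a finish of 13).
Need 16 − 13 = 3 days off Scouting → Scouting becomes 3 days, finish becomes 13.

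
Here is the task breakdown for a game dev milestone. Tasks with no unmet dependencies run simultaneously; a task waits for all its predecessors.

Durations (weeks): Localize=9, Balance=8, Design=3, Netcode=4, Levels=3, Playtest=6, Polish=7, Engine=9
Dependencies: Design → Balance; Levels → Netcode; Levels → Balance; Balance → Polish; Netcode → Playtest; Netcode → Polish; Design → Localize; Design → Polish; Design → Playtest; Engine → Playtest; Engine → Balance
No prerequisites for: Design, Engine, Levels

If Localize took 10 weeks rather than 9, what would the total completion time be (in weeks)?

24

Actual critical path: Engine→Balance→Polish = 9+8+7 = 24 ⇒ 24 weeks.
The longest path through Localize is only 12 weeks, so Localize has float 12.
The critical path is still Engine→Balance→Polish; finish is now 24 weeks.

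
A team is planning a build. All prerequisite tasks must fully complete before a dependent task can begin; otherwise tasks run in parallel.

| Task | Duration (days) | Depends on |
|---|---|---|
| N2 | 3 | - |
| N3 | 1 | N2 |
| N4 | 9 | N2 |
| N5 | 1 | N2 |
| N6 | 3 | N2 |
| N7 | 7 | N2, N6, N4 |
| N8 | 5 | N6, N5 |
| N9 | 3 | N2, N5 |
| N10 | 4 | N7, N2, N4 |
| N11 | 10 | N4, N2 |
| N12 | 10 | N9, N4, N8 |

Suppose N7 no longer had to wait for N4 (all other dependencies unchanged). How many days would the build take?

22

With the dependency in place, N2→N4→N7→N10 = 3+9+7+4 = 23 sets the finish at 23 days.
Without N4→N7, N7's earliest start moves from 12 to 6.
After: N2→N4→N11 = 3+9+10 = 22 → 22 days.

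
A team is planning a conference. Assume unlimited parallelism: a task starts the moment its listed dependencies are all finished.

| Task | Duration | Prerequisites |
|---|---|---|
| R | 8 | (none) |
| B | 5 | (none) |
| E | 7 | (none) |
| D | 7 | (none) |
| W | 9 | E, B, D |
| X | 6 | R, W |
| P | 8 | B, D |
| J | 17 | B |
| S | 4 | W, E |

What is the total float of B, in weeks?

Critical path: B→J = 5+17 = 22, so the finish is 22 weeks.
The longest chain containing B totals 22 weeks.
Slack of B = 0 − 0 = 0 weeks.

0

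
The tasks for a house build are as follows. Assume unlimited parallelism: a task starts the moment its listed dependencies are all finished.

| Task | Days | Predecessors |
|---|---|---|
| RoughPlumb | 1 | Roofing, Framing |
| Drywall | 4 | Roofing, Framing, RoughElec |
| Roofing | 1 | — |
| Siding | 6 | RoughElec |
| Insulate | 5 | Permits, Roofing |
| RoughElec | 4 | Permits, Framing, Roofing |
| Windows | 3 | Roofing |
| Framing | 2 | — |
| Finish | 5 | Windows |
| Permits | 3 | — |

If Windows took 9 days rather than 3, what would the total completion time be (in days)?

Critical path before the change: Permits→RoughElec→Siding = 3+4+6 = 13 giving 13 days.
Windows is off the critical path — its longest chain is 9 days, giving 4 of slack.
New critical path: Roofing→Windows→Finish = 1+9+5 = 15 ⇒ 15 days.

15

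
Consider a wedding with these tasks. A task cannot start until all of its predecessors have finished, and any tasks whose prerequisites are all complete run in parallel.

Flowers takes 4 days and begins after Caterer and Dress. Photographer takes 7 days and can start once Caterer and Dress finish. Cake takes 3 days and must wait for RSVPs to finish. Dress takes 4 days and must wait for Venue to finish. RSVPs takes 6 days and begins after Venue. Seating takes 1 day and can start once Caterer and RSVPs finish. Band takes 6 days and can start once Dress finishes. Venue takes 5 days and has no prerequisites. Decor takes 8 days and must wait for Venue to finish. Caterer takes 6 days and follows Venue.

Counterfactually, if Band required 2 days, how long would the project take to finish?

Actual critical path: Venue→Caterer→Photographer = 5+6+7 = 18 ⇒ 18 days.
Band is off the critical path — its longest chain is 15 days, giving 3 of slack.
No other chain overtakes it, so the finish is 18 days.

18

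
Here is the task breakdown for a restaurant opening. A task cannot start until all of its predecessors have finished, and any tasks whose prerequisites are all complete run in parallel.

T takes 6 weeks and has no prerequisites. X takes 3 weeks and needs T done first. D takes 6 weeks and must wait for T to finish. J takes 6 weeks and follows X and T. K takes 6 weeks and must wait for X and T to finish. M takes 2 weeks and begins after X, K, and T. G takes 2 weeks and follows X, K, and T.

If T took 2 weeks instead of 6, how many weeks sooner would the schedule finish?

Baseline: T→X→K→M = 6+3+6+2 = 17 → 17 weeks.
T lies on that path, so at 2 weeks the path becomes 13 weeks.
No other chain overtakes it, so the finish is 13 weeks.
Change in finish: 13 − 17 = -4 weeks.

4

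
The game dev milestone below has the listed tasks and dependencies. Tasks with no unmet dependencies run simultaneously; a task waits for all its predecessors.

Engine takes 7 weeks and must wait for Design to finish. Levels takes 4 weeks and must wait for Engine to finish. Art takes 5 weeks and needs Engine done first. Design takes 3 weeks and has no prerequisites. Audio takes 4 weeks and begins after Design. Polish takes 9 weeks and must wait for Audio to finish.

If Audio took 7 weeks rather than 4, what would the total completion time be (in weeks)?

Critical path before the change: Design→Audio→Polish = 3+4+9 = 16 giving 16 weeks.
Audio lies on that path, so at 7 weeks the path becomes 19 weeks.
That remains the longest chain; total 19 weeks.

19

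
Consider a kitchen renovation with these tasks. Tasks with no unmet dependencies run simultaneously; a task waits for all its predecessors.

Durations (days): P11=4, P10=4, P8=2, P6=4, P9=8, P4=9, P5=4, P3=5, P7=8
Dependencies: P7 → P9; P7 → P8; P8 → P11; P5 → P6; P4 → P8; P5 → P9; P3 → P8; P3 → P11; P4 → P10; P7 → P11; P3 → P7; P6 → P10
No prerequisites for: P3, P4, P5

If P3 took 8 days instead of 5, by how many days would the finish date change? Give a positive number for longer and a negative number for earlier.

The binding path is P3→P7→P9 = 5+8+8 = 21; finish at 21 days.
Since P3 is critical, the +3 change carries straight to that chain (now 24 days).
That remains the longest chain; total 24 days.
Change in finish: 24 − 21 = +3 days.

3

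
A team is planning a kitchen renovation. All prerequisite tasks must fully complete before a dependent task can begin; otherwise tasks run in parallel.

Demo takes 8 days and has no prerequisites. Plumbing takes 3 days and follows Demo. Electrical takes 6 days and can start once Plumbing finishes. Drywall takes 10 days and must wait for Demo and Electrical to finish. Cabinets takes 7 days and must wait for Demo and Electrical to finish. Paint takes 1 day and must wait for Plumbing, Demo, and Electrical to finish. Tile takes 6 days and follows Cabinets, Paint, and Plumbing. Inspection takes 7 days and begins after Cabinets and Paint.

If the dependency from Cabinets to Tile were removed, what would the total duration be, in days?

Before: longest chain Demo→Plumbing→Electrical→Cabinets→Inspection = 8+3+6+7+7 = 31, finish 31.
Without Cabinets→Tile, Tile's earliest start moves from 24 to 18.
After: Demo→Plumbing→Electrical→Cabinets→Inspection = 8+3+6+7+7 = 31 → 31 days.

31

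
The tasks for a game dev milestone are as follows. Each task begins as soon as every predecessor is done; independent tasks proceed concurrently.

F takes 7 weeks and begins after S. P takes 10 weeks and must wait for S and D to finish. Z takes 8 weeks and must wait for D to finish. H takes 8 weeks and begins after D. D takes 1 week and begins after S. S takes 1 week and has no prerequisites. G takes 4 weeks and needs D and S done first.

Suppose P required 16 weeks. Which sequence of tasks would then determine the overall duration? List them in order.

Critical path before the change: S→D→P = 1+1+10 = 12 giving 12 weeks.
P lies on that path, so at 16 weeks the path becomes 18 weeks.
No other chain overtakes it, so the finish is 18 weeks.

S, D, P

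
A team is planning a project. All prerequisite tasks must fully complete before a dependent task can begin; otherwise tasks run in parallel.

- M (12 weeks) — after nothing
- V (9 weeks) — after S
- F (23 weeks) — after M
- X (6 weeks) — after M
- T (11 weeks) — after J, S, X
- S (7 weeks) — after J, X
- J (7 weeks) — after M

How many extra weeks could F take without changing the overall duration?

Critical path: M→J→S→T = 12+7+7+11 = 37, so the finish is 37 weeks.
The longest chain containing F totals 35 weeks.
Slack of F = 14 − 12 = 2 weeks.

2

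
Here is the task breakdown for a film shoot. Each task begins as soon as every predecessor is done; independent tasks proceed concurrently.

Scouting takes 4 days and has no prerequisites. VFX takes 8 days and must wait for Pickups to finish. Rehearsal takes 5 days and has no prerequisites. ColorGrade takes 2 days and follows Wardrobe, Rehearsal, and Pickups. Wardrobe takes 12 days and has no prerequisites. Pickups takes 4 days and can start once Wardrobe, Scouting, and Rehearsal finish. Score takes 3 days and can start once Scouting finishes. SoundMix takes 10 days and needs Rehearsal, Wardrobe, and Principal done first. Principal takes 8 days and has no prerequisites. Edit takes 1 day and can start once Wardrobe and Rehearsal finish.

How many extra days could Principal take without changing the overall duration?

6

Wardrobe→Pickups→VFX = 12+4+8 = 24 sets the makespan at 24 days.
Longest path through Principal: 18 days (earliest finish 8, latest finish 14).
Slack of Principal = 6 − 0 = 6 days.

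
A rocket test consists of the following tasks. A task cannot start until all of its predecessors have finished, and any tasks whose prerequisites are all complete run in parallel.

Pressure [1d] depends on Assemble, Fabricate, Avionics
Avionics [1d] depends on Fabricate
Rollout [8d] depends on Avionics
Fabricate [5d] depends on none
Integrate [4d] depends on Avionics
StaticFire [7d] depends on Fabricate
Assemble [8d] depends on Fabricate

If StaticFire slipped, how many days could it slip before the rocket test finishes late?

2

Critical path: Fabricate→Avionics→Rollout = 5+1+8 = 14, so the finish is 14 days.
Longest path through StaticFire: 12 days (earliest finish 12, latest finish 14).
So StaticFire can slip 14 − 12 = 2 days.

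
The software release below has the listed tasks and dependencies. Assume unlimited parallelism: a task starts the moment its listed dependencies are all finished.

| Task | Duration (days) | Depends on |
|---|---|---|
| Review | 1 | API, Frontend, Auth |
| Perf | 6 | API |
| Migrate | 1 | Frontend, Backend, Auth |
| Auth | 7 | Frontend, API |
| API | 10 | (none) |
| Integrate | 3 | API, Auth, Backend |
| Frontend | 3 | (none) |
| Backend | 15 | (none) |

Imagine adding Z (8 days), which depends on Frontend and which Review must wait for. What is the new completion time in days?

Originally the project takes 20 days.
With Z inserted, Review now waits for max(API, Frontend, Auth, Z).
New critical path: API→Auth→Integrate = 10+7+3 = 20 ⇒ 20 days.

20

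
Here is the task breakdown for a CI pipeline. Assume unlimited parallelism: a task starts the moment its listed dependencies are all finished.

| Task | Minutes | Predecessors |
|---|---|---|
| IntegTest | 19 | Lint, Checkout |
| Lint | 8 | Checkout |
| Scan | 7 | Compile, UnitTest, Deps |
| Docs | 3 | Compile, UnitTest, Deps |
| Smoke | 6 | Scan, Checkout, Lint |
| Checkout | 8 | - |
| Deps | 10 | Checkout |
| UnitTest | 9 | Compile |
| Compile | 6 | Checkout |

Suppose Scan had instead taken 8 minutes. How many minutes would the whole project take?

Actual critical path: Checkout→Compile→UnitTest→Scan→Smoke = 8+6+9+7+6 = 36 ⇒ 36 minutes.
Since Scan is critical, the +1 change carries straight to that chain (now 37 minutes).
The critical path is still Checkout→Compile→UnitTest→Scan→Smoke; finish is now 37 minutes.

37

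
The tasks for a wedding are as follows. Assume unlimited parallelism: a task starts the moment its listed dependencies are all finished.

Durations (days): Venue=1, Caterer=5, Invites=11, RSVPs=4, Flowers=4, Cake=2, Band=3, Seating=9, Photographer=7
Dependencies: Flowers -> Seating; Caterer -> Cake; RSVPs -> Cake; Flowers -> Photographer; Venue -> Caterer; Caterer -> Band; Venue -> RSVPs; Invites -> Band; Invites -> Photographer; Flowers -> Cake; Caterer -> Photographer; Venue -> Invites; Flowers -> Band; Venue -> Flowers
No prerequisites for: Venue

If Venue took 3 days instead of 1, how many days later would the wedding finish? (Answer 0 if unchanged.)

Critical path before the change: Venue→Invites→Photographer = 1+11+7 = 19 giving 19 days.
Since Venue is critical, the +2 change carries straight to that chain (now 21 days).
No other chain overtakes it, so the finish is 21 days.
Change in finish: 21 − 19 = +2 days.

2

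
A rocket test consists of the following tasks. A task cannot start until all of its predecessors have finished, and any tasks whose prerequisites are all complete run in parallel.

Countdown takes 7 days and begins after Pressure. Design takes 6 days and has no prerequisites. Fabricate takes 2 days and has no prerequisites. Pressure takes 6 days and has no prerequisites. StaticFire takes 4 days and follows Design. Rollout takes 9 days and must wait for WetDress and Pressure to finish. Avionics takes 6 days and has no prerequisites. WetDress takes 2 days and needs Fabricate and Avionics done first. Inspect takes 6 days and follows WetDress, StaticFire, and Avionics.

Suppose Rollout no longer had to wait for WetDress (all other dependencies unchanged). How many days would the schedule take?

16

Original critical path: Avionics→WetDress→Rollout = 6+2+9 = 17 ⇒ 17 days.
Without WetDress→Rollout, Rollout's earliest start moves from 8 to 6.
After: Design→StaticFire→Inspect = 6+4+6 = 16 → 16 days.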